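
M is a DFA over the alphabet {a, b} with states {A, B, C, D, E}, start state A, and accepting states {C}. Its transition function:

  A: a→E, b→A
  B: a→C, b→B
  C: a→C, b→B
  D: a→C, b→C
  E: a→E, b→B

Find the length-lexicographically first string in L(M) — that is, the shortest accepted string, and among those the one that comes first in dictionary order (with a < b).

A breadth-first search from A reaches an accepting state first via the path A → E → B → C on input aba.
No string of length < 3 is accepted (BFS exhausts all shorter strings without reaching an accepting state), and aba is the lexicographically least accepting string of length 3.

aba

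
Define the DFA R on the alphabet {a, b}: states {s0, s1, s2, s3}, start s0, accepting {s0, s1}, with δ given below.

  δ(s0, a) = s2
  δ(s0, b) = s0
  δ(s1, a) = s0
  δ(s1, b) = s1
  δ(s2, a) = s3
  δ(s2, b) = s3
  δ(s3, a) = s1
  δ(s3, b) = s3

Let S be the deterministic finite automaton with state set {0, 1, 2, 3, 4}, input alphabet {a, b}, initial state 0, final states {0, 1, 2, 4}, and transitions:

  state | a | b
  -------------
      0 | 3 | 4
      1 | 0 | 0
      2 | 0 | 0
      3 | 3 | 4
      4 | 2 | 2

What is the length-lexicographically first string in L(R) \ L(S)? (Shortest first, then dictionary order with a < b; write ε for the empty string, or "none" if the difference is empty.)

aaa

The string aaa is accepted by R but not by S.
No shorter string lies in the difference, and aaa is the lexicographically first length-3 string in L(R) \ L(S).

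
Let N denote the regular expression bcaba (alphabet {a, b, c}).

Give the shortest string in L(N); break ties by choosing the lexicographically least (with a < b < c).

bcaba

By inspection of the expression, no string of length less than 5 matches, and bcaba is the lexicographically first match of length 5.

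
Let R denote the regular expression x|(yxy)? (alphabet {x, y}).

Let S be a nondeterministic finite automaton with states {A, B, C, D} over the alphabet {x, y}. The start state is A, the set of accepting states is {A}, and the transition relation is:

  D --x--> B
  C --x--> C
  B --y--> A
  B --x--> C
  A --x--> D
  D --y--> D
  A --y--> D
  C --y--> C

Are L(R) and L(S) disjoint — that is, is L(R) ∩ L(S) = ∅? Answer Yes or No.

No

The empty string ε is accepted by both R and S.
Hence L(R) ∩ L(S) ≠ ∅.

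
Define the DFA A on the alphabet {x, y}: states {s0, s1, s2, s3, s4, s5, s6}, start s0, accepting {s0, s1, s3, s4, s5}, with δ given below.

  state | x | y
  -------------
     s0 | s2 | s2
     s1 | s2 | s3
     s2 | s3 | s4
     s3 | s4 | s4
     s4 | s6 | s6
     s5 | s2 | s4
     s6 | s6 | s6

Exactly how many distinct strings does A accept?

9

The useful subgraph on states {s0, s2, s3, s4} is acyclic, so L(A) is finite; the longest accepting path visits 4 useful states, giving maximum string length 3.
Counting accepting paths from s0 by length: 1 of length 0, 4 of length 2, 4 of length 3. Total 9.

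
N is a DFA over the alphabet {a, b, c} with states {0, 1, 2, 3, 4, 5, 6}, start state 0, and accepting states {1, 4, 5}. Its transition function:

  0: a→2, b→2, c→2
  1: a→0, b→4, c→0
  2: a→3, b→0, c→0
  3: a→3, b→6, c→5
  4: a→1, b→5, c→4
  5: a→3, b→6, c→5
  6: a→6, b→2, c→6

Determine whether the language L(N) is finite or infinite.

State 0 is reachable from the start and can reach an accepting state, and it lies on the cycle 0 → 2 → 0.
Traversing that cycle any number of times yields accepted strings of unbounded length, so the language is infinite.

infinite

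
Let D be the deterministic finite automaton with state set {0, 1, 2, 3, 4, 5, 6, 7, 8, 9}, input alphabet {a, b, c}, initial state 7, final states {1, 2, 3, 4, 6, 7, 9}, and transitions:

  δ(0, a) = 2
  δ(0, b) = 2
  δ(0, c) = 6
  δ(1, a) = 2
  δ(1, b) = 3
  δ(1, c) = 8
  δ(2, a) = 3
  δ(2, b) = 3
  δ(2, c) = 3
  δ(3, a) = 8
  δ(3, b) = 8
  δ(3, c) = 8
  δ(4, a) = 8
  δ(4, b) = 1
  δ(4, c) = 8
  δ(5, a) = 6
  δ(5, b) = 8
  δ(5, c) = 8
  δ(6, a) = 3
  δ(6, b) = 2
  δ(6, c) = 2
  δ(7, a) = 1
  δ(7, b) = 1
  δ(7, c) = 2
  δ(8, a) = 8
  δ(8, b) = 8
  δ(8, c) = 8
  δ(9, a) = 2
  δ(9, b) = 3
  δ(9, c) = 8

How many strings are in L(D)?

The useful subgraph on states {1, 2, 3, 7} is acyclic, so L(D) is finite; the longest accepting path visits 4 useful states, giving maximum string length 3.
Counting accepting paths from 7 by length: 1 of length 0, 3 of length 1, 7 of length 2, 6 of length 3. Total 17.

17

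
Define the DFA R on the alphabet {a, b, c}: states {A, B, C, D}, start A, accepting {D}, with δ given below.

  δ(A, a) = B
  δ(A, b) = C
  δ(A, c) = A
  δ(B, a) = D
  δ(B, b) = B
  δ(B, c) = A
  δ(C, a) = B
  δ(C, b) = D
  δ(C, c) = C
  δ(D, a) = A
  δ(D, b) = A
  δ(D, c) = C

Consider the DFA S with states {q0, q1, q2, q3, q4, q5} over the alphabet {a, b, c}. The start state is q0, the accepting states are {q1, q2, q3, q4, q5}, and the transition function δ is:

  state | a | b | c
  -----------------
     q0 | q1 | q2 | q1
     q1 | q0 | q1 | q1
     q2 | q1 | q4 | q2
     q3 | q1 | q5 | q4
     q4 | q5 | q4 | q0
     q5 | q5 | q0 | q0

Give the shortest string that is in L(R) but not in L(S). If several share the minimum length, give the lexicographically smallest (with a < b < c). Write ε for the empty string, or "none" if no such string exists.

aa

The string aa is accepted by R but not by S.
No shorter string lies in the difference, and aa is the lexicographically first length-2 string in L(R) \ L(S).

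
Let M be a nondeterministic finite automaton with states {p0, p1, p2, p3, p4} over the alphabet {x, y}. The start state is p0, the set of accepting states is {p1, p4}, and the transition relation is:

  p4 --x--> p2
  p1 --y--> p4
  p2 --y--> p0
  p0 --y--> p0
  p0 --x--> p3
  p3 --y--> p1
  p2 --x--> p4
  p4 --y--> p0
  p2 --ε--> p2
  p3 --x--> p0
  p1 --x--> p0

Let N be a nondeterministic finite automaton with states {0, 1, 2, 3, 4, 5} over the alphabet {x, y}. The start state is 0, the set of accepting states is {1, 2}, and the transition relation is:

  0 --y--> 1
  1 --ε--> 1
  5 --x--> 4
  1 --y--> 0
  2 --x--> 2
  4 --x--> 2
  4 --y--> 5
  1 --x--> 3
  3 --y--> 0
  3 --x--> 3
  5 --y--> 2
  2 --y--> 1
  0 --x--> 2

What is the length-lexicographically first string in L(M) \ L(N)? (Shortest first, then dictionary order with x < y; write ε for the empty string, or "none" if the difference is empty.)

xyy

The string xyy is accepted by M but not by N.
No shorter string lies in the difference, and xyy is the lexicographically first length-3 string in L(M) \ L(N).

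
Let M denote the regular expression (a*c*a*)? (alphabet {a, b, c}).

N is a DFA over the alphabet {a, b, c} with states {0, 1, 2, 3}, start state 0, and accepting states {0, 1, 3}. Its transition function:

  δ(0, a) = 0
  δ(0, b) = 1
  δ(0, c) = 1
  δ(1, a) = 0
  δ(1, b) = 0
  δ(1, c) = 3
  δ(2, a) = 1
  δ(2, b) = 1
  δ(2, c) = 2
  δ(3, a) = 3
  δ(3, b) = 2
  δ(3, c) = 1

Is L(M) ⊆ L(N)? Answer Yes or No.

Yes

Converting the expression M to a DFA (subset construction, then merging equivalent states) gives the minimal DFA with states {m0, m1, m2, m3}, start state m0, accepting states {m0, m2, m3} and transitions m0: a→m0, b→m1, c→m2; m1: a→m1, b→m1, c→m1; m2: a→m3, b→m1, c→m2; m3: a→m3, b→m1, c→m1.
Exploring the product automaton M × N from the start pair (m0, 0), following both machines on each input symbol, reaches 9 state pairs: (m0, 0), (m1, 1), (m2, 1), (m1, 0), (m1, 3), (m3, 0), (m2, 3), (m1, 2), (m3, 3).
M accepts in {m0, m2, m3} and N accepts in {0, 1, 3}. The reachable pairs whose M-component is accepting are (m0, 0), (m2, 1), (m3, 0), (m2, 3), (m3, 3); in each of them the N-component is accepting too, so the product for L(M) \ L(N) (M-component accepting, N-component rejecting) has no reachable accepting pair and the difference is empty.
Hence every string in L(M) is also in L(N).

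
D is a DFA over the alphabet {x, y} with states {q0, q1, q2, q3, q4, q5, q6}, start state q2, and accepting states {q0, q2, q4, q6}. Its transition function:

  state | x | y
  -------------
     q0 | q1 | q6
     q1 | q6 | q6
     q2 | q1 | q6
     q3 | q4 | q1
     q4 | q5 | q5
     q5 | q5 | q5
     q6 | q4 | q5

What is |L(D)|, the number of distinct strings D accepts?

The useful subgraph on states {q1, q2, q4, q6} is acyclic, so L(D) is finite; the longest accepting path visits 4 useful states, giving maximum string length 3.
Counting accepting paths from q2 by length: 1 of length 0, 1 of length 1, 3 of length 2, 2 of length 3. Total 7.

7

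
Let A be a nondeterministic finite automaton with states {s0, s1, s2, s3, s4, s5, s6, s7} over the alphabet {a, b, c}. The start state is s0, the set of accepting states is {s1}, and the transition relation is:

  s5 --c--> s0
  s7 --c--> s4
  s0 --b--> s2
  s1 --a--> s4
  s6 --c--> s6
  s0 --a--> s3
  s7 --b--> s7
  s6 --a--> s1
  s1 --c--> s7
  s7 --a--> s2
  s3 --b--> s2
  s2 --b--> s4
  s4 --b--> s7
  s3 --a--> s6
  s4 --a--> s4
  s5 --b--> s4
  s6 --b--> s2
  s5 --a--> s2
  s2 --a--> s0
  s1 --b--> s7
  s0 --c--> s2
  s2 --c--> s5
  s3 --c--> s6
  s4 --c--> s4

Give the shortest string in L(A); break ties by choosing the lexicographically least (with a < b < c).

A breadth-first search from s0 reaches an accepting state first via the path s0 → s3 → s6 → s1 on input aaa.
No string of length < 3 is accepted (BFS exhausts all shorter strings without reaching an accepting state), and aaa is the lexicographically least accepting string of length 3.

aaa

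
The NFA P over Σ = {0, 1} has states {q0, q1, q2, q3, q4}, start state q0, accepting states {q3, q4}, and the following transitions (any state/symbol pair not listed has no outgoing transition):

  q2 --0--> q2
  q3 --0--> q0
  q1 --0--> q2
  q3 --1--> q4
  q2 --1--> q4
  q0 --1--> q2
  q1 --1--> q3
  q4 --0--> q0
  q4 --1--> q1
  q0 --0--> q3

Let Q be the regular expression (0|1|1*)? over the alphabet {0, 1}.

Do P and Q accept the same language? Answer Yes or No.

The string 01 is accepted by P but rejected by Q.
So L(P) ≠ L(Q).

No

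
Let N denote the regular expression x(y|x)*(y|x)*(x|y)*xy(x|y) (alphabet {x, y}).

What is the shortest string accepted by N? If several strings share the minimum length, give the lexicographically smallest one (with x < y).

By inspection of the expression, no string of length less than 4 matches, and xxyx is the lexicographically first match of length 4.

xxyx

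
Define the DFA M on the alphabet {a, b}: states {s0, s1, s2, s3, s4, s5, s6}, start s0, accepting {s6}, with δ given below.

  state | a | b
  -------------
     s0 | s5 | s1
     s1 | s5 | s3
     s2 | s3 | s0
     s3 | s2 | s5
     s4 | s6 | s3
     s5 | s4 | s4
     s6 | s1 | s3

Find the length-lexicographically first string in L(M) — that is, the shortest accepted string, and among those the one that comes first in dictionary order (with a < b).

A breadth-first search from s0 reaches an accepting state first via the path s0 → s5 → s4 → s6 on input aaa.
No string of length < 3 is accepted (BFS exhausts all shorter strings without reaching an accepting state), and aaa is the lexicographically least accepting string of length 3.

aaa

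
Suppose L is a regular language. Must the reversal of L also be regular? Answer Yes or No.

Reverse every transition of an NFA for L, make the old start state the unique accepting state, and add a fresh start state with ε-moves to the old accepting states; this NFA accepts Lᴿ.
So the regular languages are closed under reversal.

Yes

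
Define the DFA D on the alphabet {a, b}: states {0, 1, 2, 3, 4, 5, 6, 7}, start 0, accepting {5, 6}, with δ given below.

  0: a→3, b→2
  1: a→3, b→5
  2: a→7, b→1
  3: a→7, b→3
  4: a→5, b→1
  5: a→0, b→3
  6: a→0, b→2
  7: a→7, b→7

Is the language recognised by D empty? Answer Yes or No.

The string bbb is accepted: the run 0 → 2 → 1 → 5 ends in the accepting state 5.
Since at least one string is accepted, L(D) is not empty.

No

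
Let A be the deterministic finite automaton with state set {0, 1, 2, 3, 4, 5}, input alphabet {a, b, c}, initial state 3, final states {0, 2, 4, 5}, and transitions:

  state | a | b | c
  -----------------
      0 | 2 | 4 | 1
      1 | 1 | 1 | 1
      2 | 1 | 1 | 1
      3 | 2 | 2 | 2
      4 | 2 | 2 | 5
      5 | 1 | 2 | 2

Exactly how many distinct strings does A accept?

3

The useful subgraph on states {2, 3} is acyclic, so L(A) is finite; the longest accepting path visits 2 useful states, giving maximum string length 1.
Counting accepting paths from 3 by length: 3 of length 1. Total 3.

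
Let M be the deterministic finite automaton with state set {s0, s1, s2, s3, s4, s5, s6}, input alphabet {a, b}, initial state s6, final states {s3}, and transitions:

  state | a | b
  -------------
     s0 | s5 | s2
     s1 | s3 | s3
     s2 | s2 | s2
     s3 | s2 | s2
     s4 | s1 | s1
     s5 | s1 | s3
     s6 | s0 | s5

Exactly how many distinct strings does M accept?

The useful subgraph on states {s0, s1, s3, s5, s6} is acyclic, so L(M) is finite; the longest accepting path visits 5 useful states, giving maximum string length 4.
Counting accepting paths from s6 by length: 1 of length 2, 3 of length 3, 2 of length 4. Total 6.

6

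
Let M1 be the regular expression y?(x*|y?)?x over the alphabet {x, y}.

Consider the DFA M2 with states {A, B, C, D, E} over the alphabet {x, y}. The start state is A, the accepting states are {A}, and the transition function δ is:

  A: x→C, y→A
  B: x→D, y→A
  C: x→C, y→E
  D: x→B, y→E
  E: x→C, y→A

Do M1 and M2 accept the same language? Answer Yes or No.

The string x is accepted by M1 but rejected by M2.
So L(M1) ≠ L(M2).

No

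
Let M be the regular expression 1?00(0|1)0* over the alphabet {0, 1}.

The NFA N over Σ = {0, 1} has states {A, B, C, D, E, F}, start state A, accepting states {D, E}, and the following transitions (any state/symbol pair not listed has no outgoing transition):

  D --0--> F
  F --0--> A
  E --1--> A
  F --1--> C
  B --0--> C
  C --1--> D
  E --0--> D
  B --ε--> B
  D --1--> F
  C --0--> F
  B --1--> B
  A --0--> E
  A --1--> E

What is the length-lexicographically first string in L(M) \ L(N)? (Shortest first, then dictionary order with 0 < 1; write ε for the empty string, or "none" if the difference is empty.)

The string 000 is accepted by M but not by N.
No shorter string lies in the difference, and 000 is the lexicographically first length-3 string in L(M) \ L(N).

000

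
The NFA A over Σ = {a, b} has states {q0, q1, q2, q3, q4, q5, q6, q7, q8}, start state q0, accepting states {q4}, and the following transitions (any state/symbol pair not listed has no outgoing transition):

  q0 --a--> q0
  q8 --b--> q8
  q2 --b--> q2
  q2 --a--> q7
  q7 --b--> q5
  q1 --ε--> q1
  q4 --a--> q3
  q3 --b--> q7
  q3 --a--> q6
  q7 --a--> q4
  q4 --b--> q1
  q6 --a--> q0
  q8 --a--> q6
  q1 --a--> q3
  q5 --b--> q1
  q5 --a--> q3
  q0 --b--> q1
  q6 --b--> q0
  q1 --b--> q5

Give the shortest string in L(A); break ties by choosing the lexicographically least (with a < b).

A breadth-first search from q0 reaches an accepting state first via the path q0 → q1 → q3 → q7 → q4 on input baba.
No string of length < 4 is accepted (BFS exhausts all shorter strings without reaching an accepting state), and baba is the lexicographically least accepting string of length 4.

baba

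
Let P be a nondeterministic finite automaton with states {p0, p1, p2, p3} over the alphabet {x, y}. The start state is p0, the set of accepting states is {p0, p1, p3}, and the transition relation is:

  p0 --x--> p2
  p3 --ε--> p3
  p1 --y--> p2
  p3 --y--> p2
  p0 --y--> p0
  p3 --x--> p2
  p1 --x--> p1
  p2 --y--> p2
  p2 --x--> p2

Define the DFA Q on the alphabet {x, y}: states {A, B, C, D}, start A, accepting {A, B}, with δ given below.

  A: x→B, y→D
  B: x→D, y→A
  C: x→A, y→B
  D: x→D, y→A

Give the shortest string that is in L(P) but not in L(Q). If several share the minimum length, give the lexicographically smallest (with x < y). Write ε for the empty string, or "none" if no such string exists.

y

The string y is accepted by P but not by Q.
No shorter string lies in the difference, and y is the lexicographically first length-1 string in L(P) \ L(Q).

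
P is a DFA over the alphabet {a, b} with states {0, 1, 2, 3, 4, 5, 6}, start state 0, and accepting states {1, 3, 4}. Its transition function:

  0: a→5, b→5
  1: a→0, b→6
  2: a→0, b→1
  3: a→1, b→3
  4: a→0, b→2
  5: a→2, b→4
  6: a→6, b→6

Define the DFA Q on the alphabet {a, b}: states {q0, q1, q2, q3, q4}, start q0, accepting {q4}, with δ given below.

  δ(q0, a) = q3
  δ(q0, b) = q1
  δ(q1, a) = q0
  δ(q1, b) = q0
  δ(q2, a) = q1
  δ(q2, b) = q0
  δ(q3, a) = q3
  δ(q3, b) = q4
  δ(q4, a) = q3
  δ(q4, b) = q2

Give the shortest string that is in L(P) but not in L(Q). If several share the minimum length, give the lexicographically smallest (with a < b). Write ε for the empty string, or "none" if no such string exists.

The string bb is accepted by P but not by Q.
No shorter string lies in the difference, and bb is the lexicographically first length-2 string in L(P) \ L(Q).

bb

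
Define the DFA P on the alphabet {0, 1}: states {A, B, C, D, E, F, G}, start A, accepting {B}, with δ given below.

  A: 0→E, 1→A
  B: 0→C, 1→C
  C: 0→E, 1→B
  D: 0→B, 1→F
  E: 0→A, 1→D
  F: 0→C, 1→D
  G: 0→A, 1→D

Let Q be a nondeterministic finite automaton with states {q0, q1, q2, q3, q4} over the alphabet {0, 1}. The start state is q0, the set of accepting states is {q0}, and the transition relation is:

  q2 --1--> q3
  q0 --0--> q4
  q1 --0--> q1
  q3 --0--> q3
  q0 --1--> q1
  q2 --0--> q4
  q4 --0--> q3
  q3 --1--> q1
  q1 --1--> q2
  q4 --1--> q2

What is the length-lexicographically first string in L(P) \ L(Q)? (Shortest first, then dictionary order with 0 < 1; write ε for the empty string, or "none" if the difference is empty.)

010

The string 010 is accepted by P but not by Q.
No shorter string lies in the difference, and 010 is the lexicographically first length-3 string in L(P) \ L(Q).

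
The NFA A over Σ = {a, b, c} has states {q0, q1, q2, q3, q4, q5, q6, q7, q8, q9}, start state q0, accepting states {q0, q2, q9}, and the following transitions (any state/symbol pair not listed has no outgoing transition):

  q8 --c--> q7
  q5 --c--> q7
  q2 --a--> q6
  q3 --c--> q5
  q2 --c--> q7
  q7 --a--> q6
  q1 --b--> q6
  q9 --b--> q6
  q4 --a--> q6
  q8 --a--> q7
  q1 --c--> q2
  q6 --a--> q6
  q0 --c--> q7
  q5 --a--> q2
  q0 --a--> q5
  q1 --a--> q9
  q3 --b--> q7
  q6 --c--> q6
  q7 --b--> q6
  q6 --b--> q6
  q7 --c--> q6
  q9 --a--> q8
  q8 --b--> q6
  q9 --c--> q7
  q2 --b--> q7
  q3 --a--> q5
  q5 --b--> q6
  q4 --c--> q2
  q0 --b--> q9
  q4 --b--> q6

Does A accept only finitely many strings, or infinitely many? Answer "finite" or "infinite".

The useful states (reachable from q0 and able to reach an accepting state) are {q0, q2, q5, q9}.
Restricted to these states the transition graph has no cycle, so every accepting path has bounded length and L is finite.

finite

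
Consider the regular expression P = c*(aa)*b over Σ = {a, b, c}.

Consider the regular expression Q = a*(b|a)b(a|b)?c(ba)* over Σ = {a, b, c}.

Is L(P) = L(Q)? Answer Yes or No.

No

The string b is accepted by P but rejected by Q.
So L(P) ≠ L(Q).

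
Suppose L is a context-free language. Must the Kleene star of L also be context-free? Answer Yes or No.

Yes

If S₁ is the start symbol of a grammar for L, the grammar with new start symbol S and productions S → S₁S | ε generates L*.
So the context-free languages are closed under Kleene star.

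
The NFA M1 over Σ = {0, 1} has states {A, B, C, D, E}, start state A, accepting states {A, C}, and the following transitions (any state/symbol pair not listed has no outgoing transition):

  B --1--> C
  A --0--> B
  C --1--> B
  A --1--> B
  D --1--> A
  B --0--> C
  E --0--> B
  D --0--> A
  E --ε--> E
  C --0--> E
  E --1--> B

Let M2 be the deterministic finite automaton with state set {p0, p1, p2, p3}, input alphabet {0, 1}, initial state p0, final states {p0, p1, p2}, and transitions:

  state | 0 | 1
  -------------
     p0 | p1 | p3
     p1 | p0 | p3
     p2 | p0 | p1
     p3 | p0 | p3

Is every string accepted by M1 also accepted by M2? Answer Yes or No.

No

The string 01 is in L(M1) but not in L(M2).
So L(M1) ⊄ L(M2).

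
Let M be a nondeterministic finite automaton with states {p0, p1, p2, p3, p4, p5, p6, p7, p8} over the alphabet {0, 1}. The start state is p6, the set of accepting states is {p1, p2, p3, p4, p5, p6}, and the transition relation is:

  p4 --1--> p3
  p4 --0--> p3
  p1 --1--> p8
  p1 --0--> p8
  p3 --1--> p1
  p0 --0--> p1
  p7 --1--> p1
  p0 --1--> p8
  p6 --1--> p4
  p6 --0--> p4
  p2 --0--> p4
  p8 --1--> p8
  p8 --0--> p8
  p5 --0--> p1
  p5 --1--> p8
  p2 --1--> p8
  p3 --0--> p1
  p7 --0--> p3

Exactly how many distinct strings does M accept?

15

The useful subgraph on states {p1, p3, p4, p6} is acyclic, so L(M) is finite; the longest accepting path visits 4 useful states, giving maximum string length 3.
Counting accepting paths from p6 by length: 1 of length 0, 2 of length 1, 4 of length 2, 8 of length 3. Total 15.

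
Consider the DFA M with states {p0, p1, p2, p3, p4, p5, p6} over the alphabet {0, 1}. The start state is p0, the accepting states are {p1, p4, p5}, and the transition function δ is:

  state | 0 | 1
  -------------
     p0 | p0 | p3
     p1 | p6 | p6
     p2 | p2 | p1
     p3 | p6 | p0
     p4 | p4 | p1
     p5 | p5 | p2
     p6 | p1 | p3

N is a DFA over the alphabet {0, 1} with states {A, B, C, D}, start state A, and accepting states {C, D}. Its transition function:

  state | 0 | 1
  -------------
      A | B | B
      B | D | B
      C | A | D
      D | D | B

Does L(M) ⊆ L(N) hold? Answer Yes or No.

Yes

Exploring the product automaton M × N from the start pair (p0, A), following both machines on each input symbol, reaches 7 state pairs: (p0, A), (p0, B), (p3, B), (p0, D), (p6, D), (p1, D), (p6, B).
M accepts in {p1, p4, p5} and N accepts in {C, D}. The reachable pairs whose M-component is accepting are (p1, D); in each of them the N-component is accepting too, so the product for L(M) \ L(N) (M-component accepting, N-component rejecting) has no reachable accepting pair and the difference is empty.
Hence every string in L(M) is also in L(N).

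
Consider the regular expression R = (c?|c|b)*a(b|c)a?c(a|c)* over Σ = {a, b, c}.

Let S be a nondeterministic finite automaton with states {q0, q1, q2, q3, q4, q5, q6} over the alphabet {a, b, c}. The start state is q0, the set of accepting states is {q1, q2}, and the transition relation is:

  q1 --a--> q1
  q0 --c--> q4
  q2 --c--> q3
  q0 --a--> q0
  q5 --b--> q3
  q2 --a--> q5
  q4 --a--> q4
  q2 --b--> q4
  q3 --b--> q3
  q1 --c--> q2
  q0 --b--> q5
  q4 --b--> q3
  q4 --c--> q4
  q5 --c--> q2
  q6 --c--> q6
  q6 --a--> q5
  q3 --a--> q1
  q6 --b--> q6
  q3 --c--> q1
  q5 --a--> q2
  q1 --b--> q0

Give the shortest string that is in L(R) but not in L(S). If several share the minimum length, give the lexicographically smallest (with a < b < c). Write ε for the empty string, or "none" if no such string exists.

acc

The string acc is accepted by R but not by S.
No shorter string lies in the difference, and acc is the lexicographically first length-3 string in L(R) \ L(S).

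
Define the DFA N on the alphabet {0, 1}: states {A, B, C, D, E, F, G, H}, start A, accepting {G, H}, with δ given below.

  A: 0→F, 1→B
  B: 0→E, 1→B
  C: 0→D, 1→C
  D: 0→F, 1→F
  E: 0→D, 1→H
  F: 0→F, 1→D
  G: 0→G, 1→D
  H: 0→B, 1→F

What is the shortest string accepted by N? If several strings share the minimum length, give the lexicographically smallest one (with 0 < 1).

A breadth-first search from A reaches an accepting state first via the path A → B → E → H on input 101.
No string of length < 3 is accepted (BFS exhausts all shorter strings without reaching an accepting state), and 101 is the lexicographically least accepting string of length 3.

101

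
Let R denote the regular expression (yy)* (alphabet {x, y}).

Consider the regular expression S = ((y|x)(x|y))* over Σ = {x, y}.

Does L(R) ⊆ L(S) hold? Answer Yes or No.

Converting the expression R to a DFA (subset construction, then merging equivalent states) gives the minimal DFA with states {r0, r1, r2}, start state r0, accepting states {r0} and transitions r0: x→r1, y→r2; r1: x→r1, y→r1; r2: x→r1, y→r0.
Converting the expression S to a DFA (subset construction, then merging equivalent states) gives the minimal DFA with states {s0, s1}, start state s0, accepting states {s0} and transitions s0: x→s1, y→s1; s1: x→s0, y→s0.
Exploring the product automaton R × S from the start pair (r0, s0), following both machines on each input symbol, reaches 4 state pairs: (r0, s0), (r1, s1), (r2, s1), (r1, s0).
R accepts in {r0} and S accepts in {s0}. The reachable pairs whose R-component is accepting are (r0, s0); in each of them the S-component is accepting too, so the product for L(R) \ L(S) (R-component accepting, S-component rejecting) has no reachable accepting pair and the difference is empty.
Hence every string in L(R) is also in L(S).

Yes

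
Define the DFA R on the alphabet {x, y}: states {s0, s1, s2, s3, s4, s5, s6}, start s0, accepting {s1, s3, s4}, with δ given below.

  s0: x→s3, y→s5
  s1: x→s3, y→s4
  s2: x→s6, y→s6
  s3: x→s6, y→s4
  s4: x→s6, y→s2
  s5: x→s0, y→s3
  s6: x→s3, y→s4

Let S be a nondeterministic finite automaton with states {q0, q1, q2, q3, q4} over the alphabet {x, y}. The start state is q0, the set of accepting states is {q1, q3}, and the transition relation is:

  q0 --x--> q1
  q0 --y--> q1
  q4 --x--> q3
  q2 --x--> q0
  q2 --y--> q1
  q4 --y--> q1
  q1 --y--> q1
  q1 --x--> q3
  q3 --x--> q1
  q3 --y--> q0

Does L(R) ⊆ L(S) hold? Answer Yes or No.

No

The string xxy is in L(R) but not in L(S).
So L(R) ⊄ L(S).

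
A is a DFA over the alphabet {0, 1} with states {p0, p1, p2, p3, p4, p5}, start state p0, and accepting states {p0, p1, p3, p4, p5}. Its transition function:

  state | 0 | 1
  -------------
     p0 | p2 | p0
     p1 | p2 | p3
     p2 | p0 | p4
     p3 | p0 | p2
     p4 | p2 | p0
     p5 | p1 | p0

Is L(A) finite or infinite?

State p0 is reachable from the start and can reach an accepting state, and it lies on the cycle p0 → p0.
Traversing that cycle any number of times yields accepted strings of unbounded length, so the language is infinite.

infinite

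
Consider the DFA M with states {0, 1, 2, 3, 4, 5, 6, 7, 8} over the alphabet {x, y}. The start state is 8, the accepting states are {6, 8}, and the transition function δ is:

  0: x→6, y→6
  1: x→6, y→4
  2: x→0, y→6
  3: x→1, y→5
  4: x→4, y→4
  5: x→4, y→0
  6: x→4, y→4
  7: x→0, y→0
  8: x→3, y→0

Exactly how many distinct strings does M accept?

The useful subgraph on states {0, 1, 3, 5, 6, 8} is acyclic, so L(M) is finite; the longest accepting path visits 5 useful states, giving maximum string length 4.
Counting accepting paths from 8 by length: 1 of length 0, 2 of length 2, 1 of length 3, 2 of length 4. Total 6.

6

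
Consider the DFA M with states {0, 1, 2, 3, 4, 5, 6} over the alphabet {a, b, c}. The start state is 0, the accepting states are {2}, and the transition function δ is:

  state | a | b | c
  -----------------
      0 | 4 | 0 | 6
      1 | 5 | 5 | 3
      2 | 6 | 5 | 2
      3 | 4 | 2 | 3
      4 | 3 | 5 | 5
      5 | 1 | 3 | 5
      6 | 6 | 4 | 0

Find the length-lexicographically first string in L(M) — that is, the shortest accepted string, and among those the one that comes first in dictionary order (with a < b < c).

aab

A breadth-first search from 0 reaches an accepting state first via the path 0 → 4 → 3 → 2 on input aab.
No string of length < 3 is accepted (BFS exhausts all shorter strings without reaching an accepting state), and aab is the lexicographically least accepting string of length 3.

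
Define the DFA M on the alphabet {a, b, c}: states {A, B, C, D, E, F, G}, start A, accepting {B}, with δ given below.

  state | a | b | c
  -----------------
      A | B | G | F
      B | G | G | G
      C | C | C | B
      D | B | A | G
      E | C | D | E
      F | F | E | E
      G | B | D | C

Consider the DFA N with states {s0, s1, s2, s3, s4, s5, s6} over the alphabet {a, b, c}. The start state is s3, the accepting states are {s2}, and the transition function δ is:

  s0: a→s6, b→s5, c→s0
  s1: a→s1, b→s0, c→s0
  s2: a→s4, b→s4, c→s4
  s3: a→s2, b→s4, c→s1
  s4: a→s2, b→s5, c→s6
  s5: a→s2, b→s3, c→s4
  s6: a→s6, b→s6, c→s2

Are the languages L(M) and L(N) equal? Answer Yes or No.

Exploring the product automaton M × N from the start pair (A, s3), following both machines on each input symbol, reaches 7 state pairs: (A, s3), (B, s2), (G, s4), (F, s1), (D, s5), (C, s6), (E, s0).
M accepts in {B} and N accepts in {s2}. In every reachable pair the two components are either both accepting — (B, s2) — or both non-accepting, so no string is accepted by exactly one of the machines: L(M) \ L(N) and L(N) \ L(M) are both empty.
Hence every string is accepted by M iff it is accepted by N, and the two languages coincide.

Yes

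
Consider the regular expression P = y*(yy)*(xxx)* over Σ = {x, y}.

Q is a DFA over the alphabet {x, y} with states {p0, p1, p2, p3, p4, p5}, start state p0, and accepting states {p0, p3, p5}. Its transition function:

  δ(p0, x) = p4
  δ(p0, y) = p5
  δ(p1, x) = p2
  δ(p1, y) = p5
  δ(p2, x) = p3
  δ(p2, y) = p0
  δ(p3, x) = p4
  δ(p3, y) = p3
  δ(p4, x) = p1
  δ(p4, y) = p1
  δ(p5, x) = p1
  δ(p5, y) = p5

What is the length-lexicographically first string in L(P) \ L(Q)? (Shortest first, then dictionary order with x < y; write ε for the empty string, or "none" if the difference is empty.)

xxx

The string xxx is accepted by P but not by Q.
No shorter string lies in the difference, and xxx is the lexicographically first length-3 string in L(P) \ L(Q).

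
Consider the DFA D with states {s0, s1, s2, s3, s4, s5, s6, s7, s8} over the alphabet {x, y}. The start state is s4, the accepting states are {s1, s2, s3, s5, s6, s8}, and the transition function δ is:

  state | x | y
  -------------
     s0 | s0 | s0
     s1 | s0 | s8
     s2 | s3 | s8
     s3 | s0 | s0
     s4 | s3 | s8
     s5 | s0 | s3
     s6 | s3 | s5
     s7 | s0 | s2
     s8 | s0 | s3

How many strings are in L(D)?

The useful subgraph on states {s3, s4, s8} is acyclic, so L(D) is finite; the longest accepting path visits 3 useful states, giving maximum string length 2.
Counting accepting paths from s4 by length: 2 of length 1, 1 of length 2. Total 3.

3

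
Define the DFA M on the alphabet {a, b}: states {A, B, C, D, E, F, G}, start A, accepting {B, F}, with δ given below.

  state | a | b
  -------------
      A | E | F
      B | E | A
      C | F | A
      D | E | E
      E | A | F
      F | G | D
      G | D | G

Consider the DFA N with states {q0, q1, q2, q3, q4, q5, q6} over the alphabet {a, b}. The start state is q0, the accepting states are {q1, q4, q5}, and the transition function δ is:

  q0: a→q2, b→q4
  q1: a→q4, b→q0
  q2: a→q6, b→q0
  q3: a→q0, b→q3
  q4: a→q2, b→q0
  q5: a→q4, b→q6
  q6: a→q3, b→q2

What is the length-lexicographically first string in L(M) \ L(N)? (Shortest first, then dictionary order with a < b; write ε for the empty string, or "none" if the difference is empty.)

The string ab is accepted by M but not by N.
No shorter string lies in the difference, and ab is the lexicographically first length-2 string in L(M) \ L(N).

ab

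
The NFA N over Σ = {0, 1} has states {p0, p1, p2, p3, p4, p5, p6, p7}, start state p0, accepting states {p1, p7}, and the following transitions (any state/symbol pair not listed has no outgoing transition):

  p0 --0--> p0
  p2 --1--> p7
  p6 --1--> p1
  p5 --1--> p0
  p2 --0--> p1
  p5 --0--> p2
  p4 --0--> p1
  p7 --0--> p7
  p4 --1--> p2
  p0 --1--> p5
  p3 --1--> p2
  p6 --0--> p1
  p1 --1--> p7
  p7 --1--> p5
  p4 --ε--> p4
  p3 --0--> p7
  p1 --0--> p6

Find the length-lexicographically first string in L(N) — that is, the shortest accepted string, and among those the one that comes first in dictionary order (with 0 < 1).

A breadth-first search from p0 reaches an accepting state first via the path p0 → p5 → p2 → p1 on input 100.
No string of length < 3 is accepted (BFS exhausts all shorter strings without reaching an accepting state), and 100 is the lexicographically least accepting string of length 3.

100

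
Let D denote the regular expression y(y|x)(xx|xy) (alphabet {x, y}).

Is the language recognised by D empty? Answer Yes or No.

No

The string yxxx matches the expression, so it belongs to L(D).
Since L(D) contains at least one string, it is not empty.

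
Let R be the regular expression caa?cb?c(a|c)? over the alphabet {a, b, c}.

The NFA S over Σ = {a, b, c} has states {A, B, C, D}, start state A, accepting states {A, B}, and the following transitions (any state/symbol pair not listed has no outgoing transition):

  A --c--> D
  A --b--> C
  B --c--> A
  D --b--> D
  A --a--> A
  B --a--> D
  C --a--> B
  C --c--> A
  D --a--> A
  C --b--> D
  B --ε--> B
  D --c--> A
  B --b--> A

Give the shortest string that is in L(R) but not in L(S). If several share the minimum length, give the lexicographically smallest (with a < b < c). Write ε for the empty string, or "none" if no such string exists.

The string caccc is accepted by R but not by S.
No shorter string lies in the difference, and caccc is the lexicographically first length-5 string in L(R) \ L(S).

caccc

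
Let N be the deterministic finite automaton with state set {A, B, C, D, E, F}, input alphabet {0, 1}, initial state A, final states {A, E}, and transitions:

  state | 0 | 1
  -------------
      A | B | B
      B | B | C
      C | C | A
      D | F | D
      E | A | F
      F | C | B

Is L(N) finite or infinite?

State B is reachable from the start and can reach an accepting state, and it lies on the cycle B → B.
Traversing that cycle any number of times yields accepted strings of unbounded length, so the language is infinite.

infinite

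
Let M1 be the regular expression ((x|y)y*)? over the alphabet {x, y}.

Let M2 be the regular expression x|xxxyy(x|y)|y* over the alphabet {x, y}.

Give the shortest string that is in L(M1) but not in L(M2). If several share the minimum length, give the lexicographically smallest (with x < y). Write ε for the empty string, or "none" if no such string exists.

The string xy is accepted by M1 but not by M2.
No shorter string lies in the difference, and xy is the lexicographically first length-2 string in L(M1) \ L(M2).

xy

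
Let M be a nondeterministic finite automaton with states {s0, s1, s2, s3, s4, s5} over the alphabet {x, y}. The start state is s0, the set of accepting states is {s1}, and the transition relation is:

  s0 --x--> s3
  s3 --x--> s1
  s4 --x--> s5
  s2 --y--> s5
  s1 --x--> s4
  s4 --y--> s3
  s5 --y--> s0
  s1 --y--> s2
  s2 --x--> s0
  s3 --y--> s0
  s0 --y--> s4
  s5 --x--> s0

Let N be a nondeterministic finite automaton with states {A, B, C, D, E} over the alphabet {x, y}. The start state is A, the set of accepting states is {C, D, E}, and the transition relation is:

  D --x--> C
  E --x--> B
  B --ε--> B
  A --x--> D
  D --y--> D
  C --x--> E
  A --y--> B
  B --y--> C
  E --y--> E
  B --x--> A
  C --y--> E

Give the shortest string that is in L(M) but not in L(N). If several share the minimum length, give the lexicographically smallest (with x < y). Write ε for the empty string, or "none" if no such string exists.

The string xxxyx is accepted by M but not by N.
No shorter string lies in the difference, and xxxyx is the lexicographically first length-5 string in L(M) \ L(N).

xxxyx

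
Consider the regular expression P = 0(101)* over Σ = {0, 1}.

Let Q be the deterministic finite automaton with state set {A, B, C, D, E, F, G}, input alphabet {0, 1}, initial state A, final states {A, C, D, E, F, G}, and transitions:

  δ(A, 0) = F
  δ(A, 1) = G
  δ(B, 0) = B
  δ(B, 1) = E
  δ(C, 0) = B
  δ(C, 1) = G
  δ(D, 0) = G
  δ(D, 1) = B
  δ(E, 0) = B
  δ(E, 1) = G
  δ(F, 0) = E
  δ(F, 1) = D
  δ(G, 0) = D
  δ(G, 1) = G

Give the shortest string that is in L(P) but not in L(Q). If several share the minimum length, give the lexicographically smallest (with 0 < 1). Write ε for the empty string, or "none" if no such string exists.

The string 0101101 is accepted by P but not by Q.
No shorter string lies in the difference, and 0101101 is the lexicographically first length-7 string in L(P) \ L(Q).

0101101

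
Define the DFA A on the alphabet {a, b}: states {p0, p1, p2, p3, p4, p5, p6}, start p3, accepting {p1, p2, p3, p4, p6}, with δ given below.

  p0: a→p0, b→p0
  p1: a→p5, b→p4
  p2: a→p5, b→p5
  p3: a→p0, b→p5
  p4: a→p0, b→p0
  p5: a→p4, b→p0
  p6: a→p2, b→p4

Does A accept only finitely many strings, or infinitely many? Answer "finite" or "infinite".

finite

The useful states (reachable from p3 and able to reach an accepting state) are {p3, p4, p5}.
Restricted to these states the transition graph has no cycle, so every accepting path has bounded length and L is finite.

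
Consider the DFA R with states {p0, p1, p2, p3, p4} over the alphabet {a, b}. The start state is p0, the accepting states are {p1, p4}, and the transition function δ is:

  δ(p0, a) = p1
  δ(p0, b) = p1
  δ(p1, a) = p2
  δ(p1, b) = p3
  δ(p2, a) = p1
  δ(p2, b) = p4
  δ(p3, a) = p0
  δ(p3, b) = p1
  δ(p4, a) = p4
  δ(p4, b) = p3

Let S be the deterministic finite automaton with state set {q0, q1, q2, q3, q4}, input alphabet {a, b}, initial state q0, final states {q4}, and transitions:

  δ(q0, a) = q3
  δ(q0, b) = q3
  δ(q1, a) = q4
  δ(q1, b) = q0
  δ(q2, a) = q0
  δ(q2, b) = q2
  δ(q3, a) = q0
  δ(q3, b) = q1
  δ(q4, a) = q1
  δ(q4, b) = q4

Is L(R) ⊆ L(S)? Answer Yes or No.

The string a is in L(R) but not in L(S).
So L(R) ⊄ L(S).

No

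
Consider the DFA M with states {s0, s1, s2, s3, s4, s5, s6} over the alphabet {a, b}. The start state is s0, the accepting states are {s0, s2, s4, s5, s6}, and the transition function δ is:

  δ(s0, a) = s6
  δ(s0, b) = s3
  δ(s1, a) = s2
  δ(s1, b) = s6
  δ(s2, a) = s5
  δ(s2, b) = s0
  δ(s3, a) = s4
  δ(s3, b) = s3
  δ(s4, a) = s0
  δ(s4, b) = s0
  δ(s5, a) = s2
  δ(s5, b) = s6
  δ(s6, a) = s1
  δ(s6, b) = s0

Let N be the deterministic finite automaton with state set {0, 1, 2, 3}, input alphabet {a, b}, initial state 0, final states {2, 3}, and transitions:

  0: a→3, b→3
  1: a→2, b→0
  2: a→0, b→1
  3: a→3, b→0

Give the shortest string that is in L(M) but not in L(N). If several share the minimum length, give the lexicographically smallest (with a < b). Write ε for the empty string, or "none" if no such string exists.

ε

The empty string ε is accepted by M but not by N.
Since ε is the unique shortest string, it is the required witness.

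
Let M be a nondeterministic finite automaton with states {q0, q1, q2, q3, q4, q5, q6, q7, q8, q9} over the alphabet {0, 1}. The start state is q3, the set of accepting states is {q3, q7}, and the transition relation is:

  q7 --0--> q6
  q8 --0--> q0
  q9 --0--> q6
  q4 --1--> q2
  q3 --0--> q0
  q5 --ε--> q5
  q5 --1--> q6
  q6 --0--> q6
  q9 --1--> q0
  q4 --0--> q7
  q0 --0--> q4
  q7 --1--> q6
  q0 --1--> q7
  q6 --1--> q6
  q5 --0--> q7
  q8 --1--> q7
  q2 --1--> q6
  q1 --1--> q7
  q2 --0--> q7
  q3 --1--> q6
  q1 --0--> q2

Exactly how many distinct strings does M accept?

The useful subgraph on states {q0, q2, q3, q4, q7} is acyclic, so L(M) is finite; the longest accepting path visits 5 useful states, giving maximum string length 4.
Counting accepting paths from q3 by length: 1 of length 0, 1 of length 2, 1 of length 3, 1 of length 4. Total 4.

4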